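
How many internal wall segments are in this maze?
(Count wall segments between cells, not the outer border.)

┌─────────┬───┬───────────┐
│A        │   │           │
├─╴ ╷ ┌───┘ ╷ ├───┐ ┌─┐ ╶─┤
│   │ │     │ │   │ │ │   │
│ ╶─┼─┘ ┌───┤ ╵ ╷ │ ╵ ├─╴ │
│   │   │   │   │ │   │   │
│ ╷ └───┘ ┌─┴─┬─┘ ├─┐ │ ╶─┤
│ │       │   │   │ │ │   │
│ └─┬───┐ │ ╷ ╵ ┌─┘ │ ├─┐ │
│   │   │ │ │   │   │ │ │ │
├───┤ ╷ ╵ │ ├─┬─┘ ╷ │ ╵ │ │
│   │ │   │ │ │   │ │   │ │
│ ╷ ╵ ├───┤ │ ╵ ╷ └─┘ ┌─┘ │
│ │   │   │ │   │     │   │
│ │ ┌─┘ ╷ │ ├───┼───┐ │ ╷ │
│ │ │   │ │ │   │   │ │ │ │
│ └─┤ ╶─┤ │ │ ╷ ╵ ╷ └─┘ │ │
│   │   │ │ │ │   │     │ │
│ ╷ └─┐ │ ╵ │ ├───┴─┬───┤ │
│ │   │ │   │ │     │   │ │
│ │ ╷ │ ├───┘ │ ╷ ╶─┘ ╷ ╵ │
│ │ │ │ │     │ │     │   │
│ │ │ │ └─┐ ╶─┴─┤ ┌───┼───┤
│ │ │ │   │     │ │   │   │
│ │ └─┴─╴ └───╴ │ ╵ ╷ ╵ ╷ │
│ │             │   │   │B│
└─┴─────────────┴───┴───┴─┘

Counting internal wall segments:
Total internal walls: 144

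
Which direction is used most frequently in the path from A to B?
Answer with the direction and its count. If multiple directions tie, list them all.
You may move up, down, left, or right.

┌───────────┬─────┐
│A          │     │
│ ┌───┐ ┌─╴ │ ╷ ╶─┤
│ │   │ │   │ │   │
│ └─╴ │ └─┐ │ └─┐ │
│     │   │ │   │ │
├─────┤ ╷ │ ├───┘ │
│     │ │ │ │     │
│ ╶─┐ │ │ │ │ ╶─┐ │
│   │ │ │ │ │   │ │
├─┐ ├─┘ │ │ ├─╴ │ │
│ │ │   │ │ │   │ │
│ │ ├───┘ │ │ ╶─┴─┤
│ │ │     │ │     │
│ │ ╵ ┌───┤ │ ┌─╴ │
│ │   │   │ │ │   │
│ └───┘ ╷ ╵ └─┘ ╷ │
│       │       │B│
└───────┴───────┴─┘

Directions: right, right, right, right, right, down, down, down, down, down, down, down, down, right, right, up, right, down
Counts: {'right': 8, 'down': 9, 'up': 1}
Most common: down (9 times)

Solution:

┌───────────┬─────┐
│A → → → → ↓│     │
│ ┌───┐ ┌─╴ │ ╷ ╶─┤
│ │   │ │  ↓│ │   │
│ └─╴ │ └─┐ │ └─┐ │
│     │   │↓│   │ │
├─────┤ ╷ │ ├───┘ │
│     │ │ │↓│     │
│ ╶─┐ │ │ │ │ ╶─┐ │
│   │ │ │ │↓│   │ │
├─┐ ├─┘ │ │ ├─╴ │ │
│ │ │   │ │↓│   │ │
│ │ ├───┘ │ │ ╶─┴─┤
│ │ │     │↓│     │
│ │ ╵ ┌───┤ │ ┌─╴ │
│ │   │   │↓│ │↱ ↓│
│ └───┘ ╷ ╵ └─┘ ╷ │
│       │  ↳ → ↑│B│
└───────┴───────┴─┘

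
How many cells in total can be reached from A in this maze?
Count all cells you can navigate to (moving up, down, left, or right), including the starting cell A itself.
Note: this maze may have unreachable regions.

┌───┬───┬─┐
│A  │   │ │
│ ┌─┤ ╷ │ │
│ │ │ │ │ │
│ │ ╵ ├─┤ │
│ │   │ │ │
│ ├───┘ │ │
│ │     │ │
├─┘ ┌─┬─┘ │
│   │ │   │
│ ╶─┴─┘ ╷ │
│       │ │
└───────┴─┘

Using BFS/flood-fill to find all reachable cells from A:
Maze size: 6 × 5 = 30 total cells
25 cell(s) are walled off and cannot be reached from A.
Reachable cells: 5

Reachable region (· marks reachable cells):

┌───┬───┬─┐
│A ·│   │ │
│ ┌─┤ ╷ │ │
│·│ │ │ │ │
│ │ ╵ ├─┤ │
│·│   │ │ │
│ ├───┘ │ │
│·│     │ │
├─┘ ┌─┬─┘ │
│   │ │   │
│ ╶─┴─┘ ╷ │
│       │ │
└───────┴─┘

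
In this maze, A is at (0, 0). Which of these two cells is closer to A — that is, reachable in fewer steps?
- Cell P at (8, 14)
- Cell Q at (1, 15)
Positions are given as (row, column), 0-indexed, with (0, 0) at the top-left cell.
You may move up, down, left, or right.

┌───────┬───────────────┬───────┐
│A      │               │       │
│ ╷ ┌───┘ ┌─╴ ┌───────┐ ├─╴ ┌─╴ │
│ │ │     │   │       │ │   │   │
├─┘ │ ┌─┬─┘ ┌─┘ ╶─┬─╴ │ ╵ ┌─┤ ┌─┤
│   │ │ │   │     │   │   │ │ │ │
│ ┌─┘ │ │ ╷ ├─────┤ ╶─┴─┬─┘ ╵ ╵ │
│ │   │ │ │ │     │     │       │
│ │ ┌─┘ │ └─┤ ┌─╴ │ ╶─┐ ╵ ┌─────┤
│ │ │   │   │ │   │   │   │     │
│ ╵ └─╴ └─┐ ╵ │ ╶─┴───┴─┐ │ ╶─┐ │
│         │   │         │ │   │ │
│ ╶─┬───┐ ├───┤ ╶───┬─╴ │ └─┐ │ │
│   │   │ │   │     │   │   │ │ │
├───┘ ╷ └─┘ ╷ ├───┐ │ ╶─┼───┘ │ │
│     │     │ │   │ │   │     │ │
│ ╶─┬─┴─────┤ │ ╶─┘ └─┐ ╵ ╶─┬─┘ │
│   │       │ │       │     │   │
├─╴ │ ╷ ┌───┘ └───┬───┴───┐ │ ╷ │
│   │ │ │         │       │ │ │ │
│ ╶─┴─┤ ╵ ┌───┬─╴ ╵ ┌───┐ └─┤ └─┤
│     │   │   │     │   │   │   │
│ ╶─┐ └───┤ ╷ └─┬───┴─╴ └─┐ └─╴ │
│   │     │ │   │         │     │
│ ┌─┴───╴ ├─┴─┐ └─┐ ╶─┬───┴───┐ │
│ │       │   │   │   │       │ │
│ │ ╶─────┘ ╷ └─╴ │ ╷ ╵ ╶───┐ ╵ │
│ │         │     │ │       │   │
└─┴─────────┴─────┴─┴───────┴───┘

Shortest path A → P at (8, 14): 58 steps
Shortest path A → Q at (1, 15): 32 steps

Q is closer (32 steps vs 58 steps).

Path to P:

┌───────┬───────────────┬───────┐
│A ↓    │↱ → ↓          │       │
│ ╷ ┌───┘ ┌─╴ ┌───────┐ ├─╴ ┌─╴ │
│ │↓│↱ → ↑│↓ ↲│       │ │   │   │
├─┘ │ ┌─┬─┘ ┌─┘ ╶─┬─╴ │ ╵ ┌─┤ ┌─┤
│↓ ↲│↑│ │↓ ↲│     │   │   │ │ │ │
│ ┌─┘ │ │ ╷ ├─────┤ ╶─┴─┬─┘ ╵ ╵ │
│↓│↱ ↑│ │↓│ │↱ → ↓│     │       │
│ │ ┌─┘ │ └─┤ ┌─╴ │ ╶─┐ ╵ ┌─────┤
│↓│↑│   │↳ ↓│↑│↓ ↲│   │   │↱ → ↓│
│ ╵ └─╴ └─┐ ╵ │ ╶─┴───┴─┐ │ ╶─┐ │
│↳ ↑      │↳ ↑│↳ → → → ↓│ │↑ ↰│↓│
│ ╶─┬───┐ ├───┤ ╶───┬─╴ │ └─┐ │ │
│   │   │ │   │     │↓ ↲│   │↑│↓│
├───┘ ╷ └─┘ ╷ ├───┐ │ ╶─┼───┘ │ │
│     │     │ │   │ │↳ ↓│↱ → ↑│↓│
│ ╶─┬─┴─────┤ │ ╶─┘ └─┐ ╵ ╶─┬─┘ │
│   │       │ │       │↳ ↑  │P ↲│
├─╴ │ ╷ ┌───┘ └───┬───┴───┐ │ ╷ │
│   │ │ │         │       │ │ │ │
│ ╶─┴─┤ ╵ ┌───┬─╴ ╵ ┌───┐ └─┤ └─┤
│     │   │   │     │   │   │   │
│ ╶─┐ └───┤ ╷ └─┬───┴─╴ └─┐ └─╴ │
│   │     │ │   │         │     │
│ ┌─┴───╴ ├─┴─┐ └─┐ ╶─┬───┴───┐ │
│ │       │   │   │   │       │ │
│ │ ╶─────┘ ╷ └─╴ │ ╷ ╵ ╶───┐ ╵ │
│ │         │     │ │       │   │
└─┴─────────┴─────┴─┴───────┴───┘

Path to Q:

┌───────┬───────────────┬───────┐
│A ↓    │↱ → → → → → → ↓│  ↱ → ↓│
│ ╷ ┌───┘ ┌─╴ ┌───────┐ ├─╴ ┌─╴ │
│ │↓│↱ → ↑│   │       │↓│↱ ↑│  Q│
├─┘ │ ┌─┬─┘ ┌─┘ ╶─┬─╴ │ ╵ ┌─┤ ┌─┤
│↓ ↲│↑│ │   │     │   │↳ ↑│ │ │ │
│ ┌─┘ │ │ ╷ ├─────┤ ╶─┴─┬─┘ ╵ ╵ │
│↓│↱ ↑│ │ │ │     │     │       │
│ │ ┌─┘ │ └─┤ ┌─╴ │ ╶─┐ ╵ ┌─────┤
│↓│↑│   │   │ │   │   │   │     │
│ ╵ └─╴ └─┐ ╵ │ ╶─┴───┴─┐ │ ╶─┐ │
│↳ ↑      │   │         │ │   │ │
│ ╶─┬───┐ ├───┤ ╶───┬─╴ │ └─┐ │ │
│   │   │ │   │     │   │   │ │ │
├───┘ ╷ └─┘ ╷ ├───┐ │ ╶─┼───┘ │ │
│     │     │ │   │ │   │     │ │
│ ╶─┬─┴─────┤ │ ╶─┘ └─┐ ╵ ╶─┬─┘ │
│   │       │ │       │     │   │
├─╴ │ ╷ ┌───┘ └───┬───┴───┐ │ ╷ │
│   │ │ │         │       │ │ │ │
│ ╶─┴─┤ ╵ ┌───┬─╴ ╵ ┌───┐ └─┤ └─┤
│     │   │   │     │   │   │   │
│ ╶─┐ └───┤ ╷ └─┬───┴─╴ └─┐ └─╴ │
│   │     │ │   │         │     │
│ ┌─┴───╴ ├─┴─┐ └─┐ ╶─┬───┴───┐ │
│ │       │   │   │   │       │ │
│ │ ╶─────┘ ╷ └─╴ │ ╷ ╵ ╶───┐ ╵ │
│ │         │     │ │       │   │
└─┴─────────┴─────┴─┴───────┴───┘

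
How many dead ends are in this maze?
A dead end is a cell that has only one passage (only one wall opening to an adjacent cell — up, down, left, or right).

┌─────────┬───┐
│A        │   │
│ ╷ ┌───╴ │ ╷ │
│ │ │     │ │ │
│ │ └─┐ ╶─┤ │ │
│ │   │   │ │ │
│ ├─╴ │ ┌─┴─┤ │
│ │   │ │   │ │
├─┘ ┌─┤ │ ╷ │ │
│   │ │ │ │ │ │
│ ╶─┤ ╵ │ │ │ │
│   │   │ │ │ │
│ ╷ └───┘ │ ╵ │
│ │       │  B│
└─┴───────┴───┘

Checking each cell for number of passages:

Dead ends found at positions:
  (1, 2)
  (2, 4)
  (2, 5)
  (3, 0)
  (4, 2)
  (6, 0)
Total dead ends: 6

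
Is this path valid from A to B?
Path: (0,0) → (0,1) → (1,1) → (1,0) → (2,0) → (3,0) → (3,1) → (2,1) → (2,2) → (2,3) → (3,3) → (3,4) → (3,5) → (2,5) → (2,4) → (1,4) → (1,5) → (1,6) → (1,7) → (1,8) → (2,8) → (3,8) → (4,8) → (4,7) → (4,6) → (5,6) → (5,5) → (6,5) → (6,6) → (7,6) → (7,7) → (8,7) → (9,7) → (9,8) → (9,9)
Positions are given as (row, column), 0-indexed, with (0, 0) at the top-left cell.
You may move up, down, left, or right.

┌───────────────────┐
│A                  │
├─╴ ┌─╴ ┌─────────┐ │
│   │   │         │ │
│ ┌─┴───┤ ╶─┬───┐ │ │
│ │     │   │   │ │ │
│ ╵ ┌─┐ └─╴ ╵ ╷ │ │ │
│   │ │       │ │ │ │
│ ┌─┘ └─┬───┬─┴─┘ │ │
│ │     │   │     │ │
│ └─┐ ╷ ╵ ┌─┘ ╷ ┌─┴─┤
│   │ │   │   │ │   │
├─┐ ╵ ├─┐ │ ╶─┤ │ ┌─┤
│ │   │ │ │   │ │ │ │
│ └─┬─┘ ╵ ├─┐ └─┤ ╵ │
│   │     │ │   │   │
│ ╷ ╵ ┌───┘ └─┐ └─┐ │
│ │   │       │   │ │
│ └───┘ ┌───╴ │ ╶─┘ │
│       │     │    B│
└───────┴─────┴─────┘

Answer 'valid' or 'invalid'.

Checking path validity:
Result: All consecutive moves are passable.

valid

Correct solution:

┌───────────────────┐
│A ↓                │
├─╴ ┌─╴ ┌─────────┐ │
│↓ ↲│   │↱ → → → ↓│ │
│ ┌─┴───┤ ╶─┬───┐ │ │
│↓│↱ → ↓│↑ ↰│   │↓│ │
│ ╵ ┌─┐ └─╴ ╵ ╷ │ │ │
│↳ ↑│ │↳ → ↑  │ │↓│ │
│ ┌─┘ └─┬───┬─┴─┘ │ │
│ │     │   │↓ ← ↲│ │
│ └─┐ ╷ ╵ ┌─┘ ╷ ┌─┴─┤
│   │ │   │↓ ↲│ │   │
├─┐ ╵ ├─┐ │ ╶─┤ │ ┌─┤
│ │   │ │ │↳ ↓│ │ │ │
│ └─┬─┘ ╵ ├─┐ └─┤ ╵ │
│   │     │ │↳ ↓│   │
│ ╷ ╵ ┌───┘ └─┐ └─┐ │
│ │   │       │↓  │ │
│ └───┘ ┌───╴ │ ╶─┘ │
│       │     │↳ → B│
└───────┴─────┴─────┘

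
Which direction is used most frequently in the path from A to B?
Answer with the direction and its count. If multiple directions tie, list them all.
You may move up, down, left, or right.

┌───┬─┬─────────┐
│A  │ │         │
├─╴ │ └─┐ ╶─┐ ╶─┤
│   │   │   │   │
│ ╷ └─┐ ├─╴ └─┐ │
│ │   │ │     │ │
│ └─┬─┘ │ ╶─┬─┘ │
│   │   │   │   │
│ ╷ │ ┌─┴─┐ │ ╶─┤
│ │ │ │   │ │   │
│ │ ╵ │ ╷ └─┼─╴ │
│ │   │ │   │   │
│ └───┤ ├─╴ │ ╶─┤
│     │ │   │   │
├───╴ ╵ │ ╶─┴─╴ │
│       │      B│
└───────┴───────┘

Directions: right, down, left, down, down, down, down, down, right, right, down, right, up, up, up, right, down, right, down, left, down, right, right, right
Counts: {'right': 9, 'down': 10, 'left': 2, 'up': 3}
Most common: down (10 times)

Solution:

┌───┬─┬─────────┐
│A ↓│ │         │
├─╴ │ └─┐ ╶─┐ ╶─┤
│↓ ↲│   │   │   │
│ ╷ └─┐ ├─╴ └─┐ │
│↓│   │ │     │ │
│ └─┬─┘ │ ╶─┬─┘ │
│↓  │   │   │   │
│ ╷ │ ┌─┴─┐ │ ╶─┤
│↓│ │ │↱ ↓│ │   │
│ │ ╵ │ ╷ └─┼─╴ │
│↓│   │↑│↳ ↓│   │
│ └───┤ ├─╴ │ ╶─┤
│↳ → ↓│↑│↓ ↲│   │
├───╴ ╵ │ ╶─┴─╴ │
│    ↳ ↑│↳ → → B│
└───────┴───────┘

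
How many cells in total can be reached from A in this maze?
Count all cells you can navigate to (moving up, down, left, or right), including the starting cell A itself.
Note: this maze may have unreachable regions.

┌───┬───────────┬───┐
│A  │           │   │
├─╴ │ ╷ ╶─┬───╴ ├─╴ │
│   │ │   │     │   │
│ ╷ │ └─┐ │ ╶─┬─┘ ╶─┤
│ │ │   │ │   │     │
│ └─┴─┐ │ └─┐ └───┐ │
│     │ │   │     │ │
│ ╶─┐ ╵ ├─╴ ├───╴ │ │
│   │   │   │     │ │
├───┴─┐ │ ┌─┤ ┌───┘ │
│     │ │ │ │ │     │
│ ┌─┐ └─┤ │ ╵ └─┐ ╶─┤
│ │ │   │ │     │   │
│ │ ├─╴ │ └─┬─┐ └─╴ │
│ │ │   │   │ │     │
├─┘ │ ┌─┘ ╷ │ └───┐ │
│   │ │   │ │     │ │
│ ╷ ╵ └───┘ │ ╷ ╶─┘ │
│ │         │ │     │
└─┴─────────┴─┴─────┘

Using BFS/flood-fill to find all reachable cells from A:
Maze size: 10 × 10 = 100 total cells
All cells are reachable — the maze is fully connected.
Reachable cells: 100

Reachable region (· marks reachable cells):

┌───┬───────────┬───┐
│A ·│· · · · · ·│· ·│
├─╴ │ ╷ ╶─┬───╴ ├─╴ │
│· ·│·│· ·│· · ·│· ·│
│ ╷ │ └─┐ │ ╶─┬─┘ ╶─┤
│·│·│· ·│·│· ·│· · ·│
│ └─┴─┐ │ └─┐ └───┐ │
│· · ·│·│· ·│· · ·│·│
│ ╶─┐ ╵ ├─╴ ├───╴ │ │
│· ·│· ·│· ·│· · ·│·│
├───┴─┐ │ ┌─┤ ┌───┘ │
│· · ·│·│·│·│·│· · ·│
│ ┌─┐ └─┤ │ ╵ └─┐ ╶─┤
│·│·│· ·│·│· · ·│· ·│
│ │ ├─╴ │ └─┬─┐ └─╴ │
│·│·│· ·│· ·│·│· · ·│
├─┘ │ ┌─┘ ╷ │ └───┐ │
│· ·│·│· ·│·│· · ·│·│
│ ╷ ╵ └───┘ │ ╷ ╶─┘ │
│·│· · · · ·│·│· · ·│
└─┴─────────┴─┴─────┘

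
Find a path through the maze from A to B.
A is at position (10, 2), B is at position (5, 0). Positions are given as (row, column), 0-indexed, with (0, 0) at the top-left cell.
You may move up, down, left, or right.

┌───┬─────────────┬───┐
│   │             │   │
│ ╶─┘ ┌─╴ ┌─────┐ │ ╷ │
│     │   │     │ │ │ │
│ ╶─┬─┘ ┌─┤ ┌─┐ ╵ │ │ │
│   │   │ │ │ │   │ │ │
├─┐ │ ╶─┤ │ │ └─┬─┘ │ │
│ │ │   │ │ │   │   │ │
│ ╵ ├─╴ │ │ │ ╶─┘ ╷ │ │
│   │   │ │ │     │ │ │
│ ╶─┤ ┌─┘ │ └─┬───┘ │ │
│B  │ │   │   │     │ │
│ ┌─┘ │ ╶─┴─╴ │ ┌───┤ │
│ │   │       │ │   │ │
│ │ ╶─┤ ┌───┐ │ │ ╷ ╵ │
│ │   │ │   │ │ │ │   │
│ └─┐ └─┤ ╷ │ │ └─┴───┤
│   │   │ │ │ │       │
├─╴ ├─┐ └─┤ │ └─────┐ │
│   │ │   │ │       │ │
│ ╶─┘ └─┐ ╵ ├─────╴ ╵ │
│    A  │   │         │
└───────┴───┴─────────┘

Finding the shortest path from (10, 2) to (5, 0):
Path length: 9 steps
Directions: left → left → up → right → up → left → up → up → up

Solution:

┌───┬─────────────┬───┐
│   │             │   │
│ ╶─┘ ┌─╴ ┌─────┐ │ ╷ │
│     │   │     │ │ │ │
│ ╶─┬─┘ ┌─┤ ┌─┐ ╵ │ │ │
│   │   │ │ │ │   │ │ │
├─┐ │ ╶─┤ │ │ └─┬─┘ │ │
│ │ │   │ │ │   │   │ │
│ ╵ ├─╴ │ │ │ ╶─┘ ╷ │ │
│   │   │ │ │     │ │ │
│ ╶─┤ ┌─┘ │ └─┬───┘ │ │
│B  │ │   │   │     │ │
│ ┌─┘ │ ╶─┴─╴ │ ┌───┤ │
│↑│   │       │ │   │ │
│ │ ╶─┤ ┌───┐ │ │ ╷ ╵ │
│↑│   │ │   │ │ │ │   │
│ └─┐ └─┤ ╷ │ │ └─┴───┤
│↑ ↰│   │ │ │ │       │
├─╴ ├─┐ └─┤ │ └─────┐ │
│↱ ↑│ │   │ │       │ │
│ ╶─┘ └─┐ ╵ ├─────╴ ╵ │
│↑ ← A  │   │         │
└───────┴───┴─────────┘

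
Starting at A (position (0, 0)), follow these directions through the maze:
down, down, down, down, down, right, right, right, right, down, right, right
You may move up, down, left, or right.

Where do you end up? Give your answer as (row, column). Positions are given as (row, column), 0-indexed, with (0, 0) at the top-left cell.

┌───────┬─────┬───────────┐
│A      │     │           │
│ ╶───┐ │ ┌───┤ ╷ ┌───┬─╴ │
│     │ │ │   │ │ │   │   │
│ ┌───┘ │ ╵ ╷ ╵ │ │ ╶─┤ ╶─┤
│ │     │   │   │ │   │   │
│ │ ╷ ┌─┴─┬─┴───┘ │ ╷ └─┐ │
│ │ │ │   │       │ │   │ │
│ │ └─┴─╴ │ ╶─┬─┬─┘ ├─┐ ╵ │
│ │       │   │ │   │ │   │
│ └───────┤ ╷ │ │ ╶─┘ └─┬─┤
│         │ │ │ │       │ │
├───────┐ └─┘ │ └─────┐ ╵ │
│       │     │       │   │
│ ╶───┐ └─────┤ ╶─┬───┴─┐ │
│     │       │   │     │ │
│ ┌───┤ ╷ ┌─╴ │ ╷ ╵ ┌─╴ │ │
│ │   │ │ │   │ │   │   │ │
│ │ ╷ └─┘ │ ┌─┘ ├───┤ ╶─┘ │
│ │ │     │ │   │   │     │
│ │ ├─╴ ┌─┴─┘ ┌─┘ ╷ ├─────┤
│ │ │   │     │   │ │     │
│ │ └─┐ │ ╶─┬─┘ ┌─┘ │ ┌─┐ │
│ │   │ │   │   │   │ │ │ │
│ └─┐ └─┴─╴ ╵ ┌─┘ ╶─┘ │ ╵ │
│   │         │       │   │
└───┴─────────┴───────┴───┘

Following directions step by step:
Start: (0, 0)
  down: (0, 0) → (1, 0)
  down: (1, 0) → (2, 0)
  down: (2, 0) → (3, 0)
  down: (3, 0) → (4, 0)
  down: (4, 0) → (5, 0)
  right: (5, 0) → (5, 1)
  right: (5, 1) → (5, 2)
  right: (5, 2) → (5, 3)
  right: (5, 3) → (5, 4)
  down: (5, 4) → (6, 4)
  right: (6, 4) → (6, 5)
  right: (6, 5) → (6, 6)
Final position: (6, 6)

Path taken:

┌───────┬─────┬───────────┐
│A      │     │           │
│ ╶───┐ │ ┌───┤ ╷ ┌───┬─╴ │
│↓    │ │ │   │ │ │   │   │
│ ┌───┘ │ ╵ ╷ ╵ │ │ ╶─┤ ╶─┤
│↓│     │   │   │ │   │   │
│ │ ╷ ┌─┴─┬─┴───┘ │ ╷ └─┐ │
│↓│ │ │   │       │ │   │ │
│ │ └─┴─╴ │ ╶─┬─┬─┘ ├─┐ ╵ │
│↓│       │   │ │   │ │   │
│ └───────┤ ╷ │ │ ╶─┘ └─┬─┤
│↳ → → → ↓│ │ │ │       │ │
├───────┐ └─┘ │ └─────┐ ╵ │
│       │↳ → B│       │   │
│ ╶───┐ └─────┤ ╶─┬───┴─┐ │
│     │       │   │     │ │
│ ┌───┤ ╷ ┌─╴ │ ╷ ╵ ┌─╴ │ │
│ │   │ │ │   │ │   │   │ │
│ │ ╷ └─┘ │ ┌─┘ ├───┤ ╶─┘ │
│ │ │     │ │   │   │     │
│ │ ├─╴ ┌─┴─┘ ┌─┘ ╷ ├─────┤
│ │ │   │     │   │ │     │
│ │ └─┐ │ ╶─┬─┘ ┌─┘ │ ┌─┐ │
│ │   │ │   │   │   │ │ │ │
│ └─┐ └─┴─╴ ╵ ┌─┘ ╶─┘ │ ╵ │
│   │         │       │   │
└───┴─────────┴───────┴───┘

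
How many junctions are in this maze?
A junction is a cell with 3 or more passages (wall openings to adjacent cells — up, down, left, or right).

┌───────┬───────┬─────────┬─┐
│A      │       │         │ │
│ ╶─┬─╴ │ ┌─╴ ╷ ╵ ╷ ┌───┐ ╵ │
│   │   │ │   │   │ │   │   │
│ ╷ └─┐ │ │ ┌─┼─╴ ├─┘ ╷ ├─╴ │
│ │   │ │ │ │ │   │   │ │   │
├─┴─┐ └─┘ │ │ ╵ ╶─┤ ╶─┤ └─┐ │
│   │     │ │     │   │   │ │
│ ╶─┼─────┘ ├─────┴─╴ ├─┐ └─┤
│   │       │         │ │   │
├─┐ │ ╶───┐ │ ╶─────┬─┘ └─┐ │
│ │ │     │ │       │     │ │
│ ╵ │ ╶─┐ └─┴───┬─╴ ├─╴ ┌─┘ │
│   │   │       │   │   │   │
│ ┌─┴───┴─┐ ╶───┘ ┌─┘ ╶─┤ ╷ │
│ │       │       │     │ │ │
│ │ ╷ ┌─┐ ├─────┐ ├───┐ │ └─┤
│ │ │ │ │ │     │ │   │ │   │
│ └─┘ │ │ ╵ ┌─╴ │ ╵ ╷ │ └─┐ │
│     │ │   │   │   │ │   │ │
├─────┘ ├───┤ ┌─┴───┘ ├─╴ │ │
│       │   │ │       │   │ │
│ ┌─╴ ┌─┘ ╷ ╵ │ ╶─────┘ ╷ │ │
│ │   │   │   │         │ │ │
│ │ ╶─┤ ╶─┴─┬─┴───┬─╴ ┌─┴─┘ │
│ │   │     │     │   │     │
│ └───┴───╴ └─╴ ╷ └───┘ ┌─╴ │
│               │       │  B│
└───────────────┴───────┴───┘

Checking each cell for number of passages:

Junctions found (3+ passages):
  (0, 6): 3 passages
  (0, 9): 3 passages
  (1, 0): 3 passages
  (1, 3): 3 passages
  (1, 8): 3 passages
  (1, 13): 3 passages
  (2, 13): 3 passages
  (3, 7): 3 passages
  (4, 5): 3 passages
  (5, 2): 3 passages
  (5, 11): 4 passages
  (6, 0): 3 passages
  (6, 5): 3 passages
  (6, 13): 3 passages
  (7, 2): 3 passages
  (7, 8): 3 passages
  (7, 10): 3 passages
  (10, 2): 3 passages
  (10, 12): 3 passages
  (11, 10): 3 passages
  (12, 7): 3 passages
  (12, 13): 3 passages
  (13, 5): 3 passages
Total junctions: 23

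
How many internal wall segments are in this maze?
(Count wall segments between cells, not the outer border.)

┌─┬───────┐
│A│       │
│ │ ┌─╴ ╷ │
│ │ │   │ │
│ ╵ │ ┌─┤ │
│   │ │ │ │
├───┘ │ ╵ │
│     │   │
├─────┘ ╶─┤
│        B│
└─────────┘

Counting internal wall segments:
Total internal walls: 16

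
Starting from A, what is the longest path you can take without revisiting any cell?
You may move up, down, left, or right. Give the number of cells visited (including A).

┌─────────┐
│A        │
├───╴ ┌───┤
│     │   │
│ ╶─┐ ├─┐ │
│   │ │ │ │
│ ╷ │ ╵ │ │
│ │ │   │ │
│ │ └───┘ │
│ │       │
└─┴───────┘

Finding longest simple path using DFS:
Start: (0, 0)
Longest path visits 17 cells
Path: A → right → right → down → left → left → down → right → down → down → right → right → right → up → up → up → left

Solution:

┌─────────┐
│A → ↓    │
├───╴ ┌───┤
│↓ ← ↲│B ↰│
│ ╶─┐ ├─┐ │
│↳ ↓│ │ │↑│
│ ╷ │ ╵ │ │
│ │↓│   │↑│
│ │ └───┘ │
│ │↳ → → ↑│
└─┴───────┘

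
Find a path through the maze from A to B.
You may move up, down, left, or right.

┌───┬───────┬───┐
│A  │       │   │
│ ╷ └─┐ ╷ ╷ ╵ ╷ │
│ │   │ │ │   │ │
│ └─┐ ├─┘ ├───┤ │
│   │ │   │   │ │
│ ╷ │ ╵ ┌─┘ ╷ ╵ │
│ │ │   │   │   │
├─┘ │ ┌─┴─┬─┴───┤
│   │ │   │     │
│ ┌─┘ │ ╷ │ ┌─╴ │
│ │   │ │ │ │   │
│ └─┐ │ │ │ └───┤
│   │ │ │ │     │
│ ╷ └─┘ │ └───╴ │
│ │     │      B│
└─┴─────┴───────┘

Finding the shortest path through the maze:
Path length: 22 steps
Directions: down → down → right → down → down → left → down → down → right → down → right → right → up → up → up → right → down → down → down → right → right → right

Solution:

┌───┬───────┬───┐
│A  │       │   │
│ ╷ └─┐ ╷ ╷ ╵ ╷ │
│↓│   │ │ │   │ │
│ └─┐ ├─┘ ├───┤ │
│↳ ↓│ │   │   │ │
│ ╷ │ ╵ ┌─┘ ╷ ╵ │
│ │↓│   │   │   │
├─┘ │ ┌─┴─┬─┴───┤
│↓ ↲│ │↱ ↓│     │
│ ┌─┘ │ ╷ │ ┌─╴ │
│↓│   │↑│↓│ │   │
│ └─┐ │ │ │ └───┤
│↳ ↓│ │↑│↓│     │
│ ╷ └─┘ │ └───╴ │
│ │↳ → ↑│↳ → → B│
└─┴─────┴───────┘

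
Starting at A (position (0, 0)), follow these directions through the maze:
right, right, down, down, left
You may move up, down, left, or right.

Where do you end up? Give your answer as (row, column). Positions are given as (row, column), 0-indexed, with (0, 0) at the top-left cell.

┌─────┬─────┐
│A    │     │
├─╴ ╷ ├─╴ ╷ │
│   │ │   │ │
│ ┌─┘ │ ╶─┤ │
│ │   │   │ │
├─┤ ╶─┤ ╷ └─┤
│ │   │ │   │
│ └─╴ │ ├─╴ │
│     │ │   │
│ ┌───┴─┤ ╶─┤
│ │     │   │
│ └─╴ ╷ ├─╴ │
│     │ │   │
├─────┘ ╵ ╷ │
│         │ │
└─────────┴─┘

Following directions step by step:
Start: (0, 0)
  right: (0, 0) → (0, 1)
  right: (0, 1) → (0, 2)
  down: (0, 2) → (1, 2)
  down: (1, 2) → (2, 2)
  left: (2, 2) → (2, 1)
Final position: (2, 1)

Path taken:

┌─────┬─────┐
│A → ↓│     │
├─╴ ╷ ├─╴ ╷ │
│   │↓│   │ │
│ ┌─┘ │ ╶─┤ │
│ │B ↲│   │ │
├─┤ ╶─┤ ╷ └─┤
│ │   │ │   │
│ └─╴ │ ├─╴ │
│     │ │   │
│ ┌───┴─┤ ╶─┤
│ │     │   │
│ └─╴ ╷ ├─╴ │
│     │ │   │
├─────┘ ╵ ╷ │
│         │ │
└─────────┴─┘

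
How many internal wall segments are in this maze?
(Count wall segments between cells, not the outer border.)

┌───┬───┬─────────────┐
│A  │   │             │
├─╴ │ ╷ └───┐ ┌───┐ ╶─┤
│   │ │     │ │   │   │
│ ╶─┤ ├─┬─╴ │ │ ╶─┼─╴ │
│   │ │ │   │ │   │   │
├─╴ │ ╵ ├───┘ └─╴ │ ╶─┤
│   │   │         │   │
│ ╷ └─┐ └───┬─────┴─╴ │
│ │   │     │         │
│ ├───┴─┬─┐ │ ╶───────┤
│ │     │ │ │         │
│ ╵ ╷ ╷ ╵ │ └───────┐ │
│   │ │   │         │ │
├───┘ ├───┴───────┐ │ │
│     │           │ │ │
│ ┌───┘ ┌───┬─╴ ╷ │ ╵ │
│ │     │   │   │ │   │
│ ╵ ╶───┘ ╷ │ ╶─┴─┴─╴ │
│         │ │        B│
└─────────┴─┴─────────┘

Counting internal wall segments:
Total internal walls: 90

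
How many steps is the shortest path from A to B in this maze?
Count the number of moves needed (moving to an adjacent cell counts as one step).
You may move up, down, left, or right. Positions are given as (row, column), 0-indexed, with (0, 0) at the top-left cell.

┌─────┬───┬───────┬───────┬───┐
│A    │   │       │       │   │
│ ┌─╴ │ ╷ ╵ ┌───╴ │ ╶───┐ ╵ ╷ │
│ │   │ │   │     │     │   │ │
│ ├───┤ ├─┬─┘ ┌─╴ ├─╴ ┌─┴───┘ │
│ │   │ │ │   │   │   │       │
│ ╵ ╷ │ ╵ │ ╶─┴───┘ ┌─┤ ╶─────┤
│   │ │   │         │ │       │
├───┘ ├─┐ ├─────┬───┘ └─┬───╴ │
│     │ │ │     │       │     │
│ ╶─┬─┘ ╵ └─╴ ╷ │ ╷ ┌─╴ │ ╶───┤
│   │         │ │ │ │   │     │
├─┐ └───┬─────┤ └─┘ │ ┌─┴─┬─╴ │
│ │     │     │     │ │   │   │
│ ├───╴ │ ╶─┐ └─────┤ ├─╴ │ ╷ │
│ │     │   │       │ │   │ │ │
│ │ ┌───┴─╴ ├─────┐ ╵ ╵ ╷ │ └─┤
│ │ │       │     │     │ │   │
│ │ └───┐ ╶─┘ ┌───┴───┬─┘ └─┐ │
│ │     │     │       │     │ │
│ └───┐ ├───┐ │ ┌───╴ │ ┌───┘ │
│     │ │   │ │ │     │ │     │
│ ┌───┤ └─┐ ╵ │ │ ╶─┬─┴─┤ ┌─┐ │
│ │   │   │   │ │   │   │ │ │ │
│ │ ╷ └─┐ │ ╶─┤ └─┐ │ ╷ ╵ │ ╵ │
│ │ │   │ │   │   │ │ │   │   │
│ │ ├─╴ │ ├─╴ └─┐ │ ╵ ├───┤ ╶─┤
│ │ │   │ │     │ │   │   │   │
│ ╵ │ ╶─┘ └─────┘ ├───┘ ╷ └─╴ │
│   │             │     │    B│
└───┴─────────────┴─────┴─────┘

Using BFS to find shortest path:
Start: (0, 0), End: (14, 14)
Path found:
(0,0) → (1,0) → (2,0) → (3,0) → (3,1) → (2,1) → (2,2) → (3,2) → (4,2) → (4,1) → (4,0) → (5,0) → (5,1) → (6,1) → (6,2) → (6,3) → (7,3) → (7,2) → (7,1) → (8,1) → (9,1) → (9,2) → (9,3) → (10,3) → (11,3) → (11,4) → (12,4) → (13,4) → (14,4) → (14,5) → (14,6) → (14,7) → (14,8) → (13,8) → (12,8) → (12,7) → (11,7) → (10,7) → (9,7) → (9,8) → (9,9) → (9,10) → (10,10) → (10,9) → (10,8) → (11,8) → (11,9) → (12,9) → (13,9) → (13,10) → (12,10) → (11,10) → (11,11) → (12,11) → (12,12) → (11,12) → (10,12) → (10,13) → (10,14) → (11,14) → (12,14) → (12,13) → (13,13) → (13,14) → (14,14)
Number of steps: 64

Solution:

┌─────┬───┬───────┬───────┬───┐
│A    │   │       │       │   │
│ ┌─╴ │ ╷ ╵ ┌───╴ │ ╶───┐ ╵ ╷ │
│↓│   │ │   │     │     │   │ │
│ ├───┤ ├─┬─┘ ┌─╴ ├─╴ ┌─┴───┘ │
│↓│↱ ↓│ │ │   │   │   │       │
│ ╵ ╷ │ ╵ │ ╶─┴───┘ ┌─┤ ╶─────┤
│↳ ↑│↓│   │         │ │       │
├───┘ ├─┐ ├─────┬───┘ └─┬───╴ │
│↓ ← ↲│ │ │     │       │     │
│ ╶─┬─┘ ╵ └─╴ ╷ │ ╷ ┌─╴ │ ╶───┤
│↳ ↓│         │ │ │ │   │     │
├─┐ └───┬─────┤ └─┘ │ ┌─┴─┬─╴ │
│ │↳ → ↓│     │     │ │   │   │
│ ├───╴ │ ╶─┐ └─────┤ ├─╴ │ ╷ │
│ │↓ ← ↲│   │       │ │   │ │ │
│ │ ┌───┴─╴ ├─────┐ ╵ ╵ ╷ │ └─┤
│ │↓│       │     │     │ │   │
│ │ └───┐ ╶─┘ ┌───┴───┬─┘ └─┐ │
│ │↳ → ↓│     │↱ → → ↓│     │ │
│ └───┐ ├───┐ │ ┌───╴ │ ┌───┘ │
│     │↓│   │ │↑│↓ ← ↲│ │↱ → ↓│
│ ┌───┤ └─┐ ╵ │ │ ╶─┬─┴─┤ ┌─┐ │
│ │   │↳ ↓│   │↑│↳ ↓│↱ ↓│↑│ │↓│
│ │ ╷ └─┐ │ ╶─┤ └─┐ │ ╷ ╵ │ ╵ │
│ │ │   │↓│   │↑ ↰│↓│↑│↳ ↑│↓ ↲│
│ │ ├─╴ │ ├─╴ └─┐ │ ╵ ├───┤ ╶─┤
│ │ │   │↓│     │↑│↳ ↑│   │↳ ↓│
│ ╵ │ ╶─┘ └─────┘ ├───┘ ╷ └─╴ │
│   │    ↳ → → → ↑│     │    B│
└───┴─────────────┴─────┴─────┘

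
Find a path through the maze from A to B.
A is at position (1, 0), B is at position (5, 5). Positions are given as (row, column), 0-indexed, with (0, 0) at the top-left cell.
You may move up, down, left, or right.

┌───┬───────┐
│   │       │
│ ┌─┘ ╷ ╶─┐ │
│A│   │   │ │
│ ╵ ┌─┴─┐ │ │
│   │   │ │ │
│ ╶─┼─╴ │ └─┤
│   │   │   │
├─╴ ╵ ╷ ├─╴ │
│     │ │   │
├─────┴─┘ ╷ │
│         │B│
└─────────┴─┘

Finding the shortest path from (1, 0) to (5, 5):
Path length: 13 steps
Directions: down → right → up → right → up → right → down → right → down → down → right → down → down

Solution:

┌───┬───────┐
│   │↱ ↓    │
│ ┌─┘ ╷ ╶─┐ │
│A│↱ ↑│↳ ↓│ │
│ ╵ ┌─┴─┐ │ │
│↳ ↑│   │↓│ │
│ ╶─┼─╴ │ └─┤
│   │   │↳ ↓│
├─╴ ╵ ╷ ├─╴ │
│     │ │  ↓│
├─────┴─┘ ╷ │
│         │B│
└─────────┴─┘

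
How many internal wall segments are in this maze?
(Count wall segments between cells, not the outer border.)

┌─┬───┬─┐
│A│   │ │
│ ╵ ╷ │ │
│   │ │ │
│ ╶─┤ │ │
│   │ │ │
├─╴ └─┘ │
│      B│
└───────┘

Counting internal wall segments:
Total internal walls: 9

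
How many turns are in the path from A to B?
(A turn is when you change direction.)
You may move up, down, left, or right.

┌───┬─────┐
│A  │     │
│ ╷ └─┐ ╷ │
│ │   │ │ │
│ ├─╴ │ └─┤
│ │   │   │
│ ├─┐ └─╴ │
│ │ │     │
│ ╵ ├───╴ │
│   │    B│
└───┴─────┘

Directions: right, down, right, down, down, right, right, down
Number of turns: 5

Solution:

┌───┬─────┐
│A ↓│     │
│ ╷ └─┐ ╷ │
│ │↳ ↓│ │ │
│ ├─╴ │ └─┤
│ │  ↓│   │
│ ├─┐ └─╴ │
│ │ │↳ → ↓│
│ ╵ ├───╴ │
│   │    B│
└───┴─────┘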